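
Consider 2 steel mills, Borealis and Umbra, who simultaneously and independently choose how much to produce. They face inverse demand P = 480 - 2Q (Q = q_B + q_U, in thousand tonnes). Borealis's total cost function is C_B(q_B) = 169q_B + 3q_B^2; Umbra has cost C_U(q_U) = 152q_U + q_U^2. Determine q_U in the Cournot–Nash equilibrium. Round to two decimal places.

47.46

Borealis's profit: π_B = (480 - 2Q)q_B - (169q_B + 3q_B²). Setting ∂π_B/∂q_B = 0: 311 - 10q_B - 2(q_U) = 0.
Umbra's first-order condition: 328 - 6q_U - 2(q_B) = 0.
Best responses: q_B = (311 - 2q_U)/10, q_U = (328 - 2q_B)/6.
Solving the pair: q_B = 605/28, q_U = 1329/28.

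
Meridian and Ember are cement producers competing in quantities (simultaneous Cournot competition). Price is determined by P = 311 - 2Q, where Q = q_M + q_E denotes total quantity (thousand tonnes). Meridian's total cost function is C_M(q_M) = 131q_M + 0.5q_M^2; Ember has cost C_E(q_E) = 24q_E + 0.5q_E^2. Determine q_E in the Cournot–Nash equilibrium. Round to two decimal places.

51.19

Meridian's profit: π_M = (311 - 2Q)q_M - (131q_M + (1/2)q_M²). Setting ∂π_M/∂q_M = 0: 180 - 5q_M - 2(q_E) = 0.
Ember's profit: π_E = (311 - 2Q)q_E - (24q_E + (1/2)q_E²). Setting ∂π_E/∂q_E = 0: 287 - 5q_E - 2(q_M) = 0.
Rearranging gives the reaction functions q_M = (180 - 2q_E)/5 and q_E = (287 - 2q_M)/5.
Solving the pair: q_M = 326/21, q_E = 1075/21.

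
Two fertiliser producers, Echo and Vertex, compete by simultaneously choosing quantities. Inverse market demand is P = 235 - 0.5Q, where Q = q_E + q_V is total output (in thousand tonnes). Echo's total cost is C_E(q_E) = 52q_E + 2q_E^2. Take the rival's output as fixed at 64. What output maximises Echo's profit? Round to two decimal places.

With the rival's output fixed at 64, Echo's profit is π_E = (235 - (1/2)·64 - (1/2)q_E)q_E - (52q_E + 2q_E²) = (203 - (1/2)q_E)q_E - (52q_E + 2q_E²).
∂π_E/∂q_E = 151 - 5q_E = 0, so q_E = 151/5.

30.20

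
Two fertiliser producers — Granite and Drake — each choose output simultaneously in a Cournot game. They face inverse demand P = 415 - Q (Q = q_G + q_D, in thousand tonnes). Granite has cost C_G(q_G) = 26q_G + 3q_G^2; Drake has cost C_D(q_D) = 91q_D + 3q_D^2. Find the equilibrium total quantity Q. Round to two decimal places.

Granite's profit: π_G = (415 - Q)q_G - (26q_G + 3q_G²). Setting ∂π_G/∂q_G = 0: 389 - 8q_G - (q_D) = 0.
Drake's profit: π_D = (415 - Q)q_D - (91q_D + 3q_D²). Setting ∂π_D/∂q_D = 0: 324 - 8q_D - (q_G) = 0.
So q_G = (389 - q_D)/8 and q_D = (324 - q_G)/8.
Substituting one into the other gives q_G = 44.2540 and q_D = 34.9683.
Total output Q = 44.2540 + 34.9683 = 713/9.

79.22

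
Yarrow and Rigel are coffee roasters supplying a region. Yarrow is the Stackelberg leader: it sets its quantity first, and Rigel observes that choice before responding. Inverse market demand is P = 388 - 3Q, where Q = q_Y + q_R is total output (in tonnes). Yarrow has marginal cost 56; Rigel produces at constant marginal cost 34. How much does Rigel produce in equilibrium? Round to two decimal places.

Solve by backward induction. Given q_Y, the follower Rigel maximises π_R = (388 - 3q_Y - 3q_R)q_R - 34q_R.
∂π_R/∂q_R = 354 - 3q_Y - 6q_R = 0 gives the reaction function q_R = (354 - 3q_Y)/6.
Yarrow substitutes q_R(q_Y) into its own profit: π_Y = q_Y(388 - 3q_Y - (354 - 3q_Y)/2) - 56q_Y = (211 - (3/2)q_Y)q_Y - 56q_Y.
Leader FOC: 155 - 3q_Y = 0, so q_Y = 155/3.
Then q_R = (354 - 3·(155/3))/6 = 199/6.

33.17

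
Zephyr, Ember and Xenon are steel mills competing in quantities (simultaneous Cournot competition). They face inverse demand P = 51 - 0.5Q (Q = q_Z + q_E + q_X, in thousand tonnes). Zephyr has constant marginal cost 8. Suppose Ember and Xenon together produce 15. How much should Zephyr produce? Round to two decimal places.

With rivals' combined output fixed at 15, Zephyr's profit is π_Z = (51 - (1/2)·15 - (1/2)q_Z)q_Z - (8q_Z) = (87/2 - (1/2)q_Z)q_Z - (8q_Z).
∂π_Z/∂q_Z = 71/2 - q_Z = 0, so q_Z = 71/2.

35.50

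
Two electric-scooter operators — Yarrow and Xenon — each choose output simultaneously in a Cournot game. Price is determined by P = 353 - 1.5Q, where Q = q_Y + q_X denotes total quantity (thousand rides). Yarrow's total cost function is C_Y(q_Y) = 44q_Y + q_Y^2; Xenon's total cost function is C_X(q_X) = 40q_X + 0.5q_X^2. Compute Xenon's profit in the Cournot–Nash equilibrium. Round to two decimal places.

Yarrow's profit: π_Y = (353 - 1.5Q)q_Y - (44q_Y + q_Y²). Setting ∂π_Y/∂q_Y = 0: 309 - 5q_Y - (3/2)(q_X) = 0.
Xenon's first-order condition: 313 - 4q_X - (3/2)(q_Y) = 0.
Best responses: q_Y = (309 - (3/2)q_X)/5, q_X = (313 - (3/2)q_Y)/4.
Solving the pair: q_Y = 43.1831, q_X = 62.0563.
Price P = 353 - (3/2)·105.2394 = 195.1408.
Xenon's profit: 195.1408·62.0563 - 40·62.0563 - (1/2)·62.0563² = 7701.9782.

7701.98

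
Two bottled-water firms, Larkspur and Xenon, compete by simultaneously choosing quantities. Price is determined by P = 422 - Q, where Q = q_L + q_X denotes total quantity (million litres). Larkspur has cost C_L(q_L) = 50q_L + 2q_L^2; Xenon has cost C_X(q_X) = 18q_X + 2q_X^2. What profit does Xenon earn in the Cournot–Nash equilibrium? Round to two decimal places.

Larkspur's profit: π_L = (422 - Q)q_L - (50q_L + 2q_L²). Setting ∂π_L/∂q_L = 0: 372 - 6q_L - (q_X) = 0.
Xenon's first-order condition: 404 - 6q_X - (q_L) = 0.
Rearranging gives the reaction functions q_L = (372 - q_X)/6 and q_X = (404 - q_L)/6.
Substituting one into the other gives q_L = 1828/35 and q_X = 58.6286.
Price P = 422 - 776/7 = 311.1429.
Xenon's profit: 311.1429·58.6286 - 18·58.6286 - 2·58.6286² = 10311.9282.

10311.93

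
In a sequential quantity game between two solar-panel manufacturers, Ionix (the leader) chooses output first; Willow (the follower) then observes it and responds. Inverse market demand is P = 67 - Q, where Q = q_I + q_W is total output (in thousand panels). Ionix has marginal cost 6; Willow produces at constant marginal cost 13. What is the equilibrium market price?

Solve by backward induction. Given q_I, the follower Willow maximises π_W = (67 - q_I - q_W)q_W - 13q_W.
Follower FOC: 54 - q_I - 2q_W = 0, so q_W(q_I) = (54 - q_I)/2.
Ionix substitutes q_W(q_I) into its own profit: π_I = q_I(67 - q_I - (54 - q_I)/2) - 6q_I = (40 - (1/2)q_I)q_I - 6q_I.
The leader's first-order condition 34 - q_I = 0 yields q_I = 34.
Then q_W = (54 - 34)/2 = 10.
Total output Q = 44, so price P = 67 - 44 = 23.

23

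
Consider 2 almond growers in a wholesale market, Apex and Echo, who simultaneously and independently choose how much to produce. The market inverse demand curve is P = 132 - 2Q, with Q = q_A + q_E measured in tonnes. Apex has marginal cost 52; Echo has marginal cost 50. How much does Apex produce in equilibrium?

Apex's profit: π_A = (132 - 2Q)q_A - (52q_A). Setting ∂π_A/∂q_A = 0: 80 - 4q_A - 2(q_E) = 0.
Echo's profit: π_E = (132 - 2Q)q_E - (50q_E). Setting ∂π_E/∂q_E = 0: 82 - 4q_E - 2(q_A) = 0.
Best responses: q_A = (80 - 2q_E)/4, q_E = (82 - 2q_A)/4.
Solving the pair: q_A = 13, q_E = 14.

13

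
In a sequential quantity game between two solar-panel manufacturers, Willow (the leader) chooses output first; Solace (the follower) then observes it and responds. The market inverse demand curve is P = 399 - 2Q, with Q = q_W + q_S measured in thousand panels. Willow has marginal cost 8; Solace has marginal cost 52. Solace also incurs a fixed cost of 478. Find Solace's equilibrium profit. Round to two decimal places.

1618.28

The follower Solace best-responds to any q_W: π_S = (399 - 2Q)q_S - 52q_S.
∂π_S/∂q_S = 347 - 2q_W - 4q_S = 0 gives the reaction function q_S = (347 - 2q_W)/4.
Willow substitutes q_S(q_W) into its own profit: π_W = q_W(399 - 2q_W - (347 - 2q_W)/2) - 8q_W = (451/2 - q_W)q_W - 8q_W.
Maximising: ∂π_W/∂q_W = 435/2 - 2q_W = 0, giving q_W = 435/4.
Then q_S = (347 - 2·(435/4))/4 = 259/8.
Price P = 399 - 2·(1129/8) = 467/4.
Solace's profit: (467/4 - 52)·(259/8) - 478 = 1618.2813.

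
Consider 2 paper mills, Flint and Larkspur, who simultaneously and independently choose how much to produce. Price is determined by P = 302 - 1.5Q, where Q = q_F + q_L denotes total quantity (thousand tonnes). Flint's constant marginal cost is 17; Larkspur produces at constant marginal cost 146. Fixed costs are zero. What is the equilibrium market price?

Flint's profit: π_F = (302 - 1.5Q)q_F - (17q_F). Setting ∂π_F/∂q_F = 0: 285 - 3q_F - (3/2)(q_L) = 0.
Larkspur's first-order condition: 156 - 3q_L - (3/2)(q_F) = 0.
So q_F = (285 - (3/2)q_L)/3 and q_L = (156 - (3/2)q_F)/3.
Solving the pair: q_F = 92, q_L = 6.
Total output Q = 98, so price P = 302 - (3/2)·98 = 155.

155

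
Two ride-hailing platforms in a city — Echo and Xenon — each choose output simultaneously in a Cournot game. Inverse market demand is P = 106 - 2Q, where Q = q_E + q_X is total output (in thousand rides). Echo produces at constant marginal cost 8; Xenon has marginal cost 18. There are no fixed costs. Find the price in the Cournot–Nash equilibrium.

44

Echo's profit: π_E = (106 - 2Q)q_E - (8q_E). Setting ∂π_E/∂q_E = 0: 98 - 4q_E - 2(q_X) = 0.
Xenon's first-order condition: 88 - 4q_X - 2(q_E) = 0.
So q_E = (98 - 2q_X)/4 and q_X = (88 - 2q_E)/4.
Solving the pair: q_E = 18, q_X = 13.
Total output Q = 31, so price P = 106 - 2·31 = 44.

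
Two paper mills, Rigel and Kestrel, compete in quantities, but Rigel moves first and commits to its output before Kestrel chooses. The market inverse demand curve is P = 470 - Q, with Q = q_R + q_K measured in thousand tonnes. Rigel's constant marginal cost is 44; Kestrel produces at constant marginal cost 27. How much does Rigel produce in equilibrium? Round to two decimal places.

204.50

Solve by backward induction. Given q_R, the follower Kestrel maximises π_K = (470 - q_R - q_K)q_K - 27q_K.
Setting the follower's marginal profit to zero, 443 - q_R - 2q_K = 0, i.e. q_K = (443 - q_R)/2.
The leader anticipates this reaction. Substituting into P = 470 - Q gives P = 497/2 - (1/2)q_R, so π_R = (497/2 - (1/2)q_R)q_R - 44q_R.
The leader's first-order condition 409/2 - q_R = 0 yields q_R = 409/2.
Then q_K = (443 - 409/2)/2 = 477/4.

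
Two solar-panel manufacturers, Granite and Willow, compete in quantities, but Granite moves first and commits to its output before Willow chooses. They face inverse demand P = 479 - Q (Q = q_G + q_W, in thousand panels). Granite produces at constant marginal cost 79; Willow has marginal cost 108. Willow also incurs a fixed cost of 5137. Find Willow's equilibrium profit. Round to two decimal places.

986.06

The follower Willow best-responds to any q_G: π_W = (479 - Q)q_W - 108q_W.
Setting the follower's marginal profit to zero, 371 - q_G - 2q_W = 0, i.e. q_W = (371 - q_G)/2.
The leader anticipates this reaction. Substituting into P = 479 - Q gives P = 587/2 - (1/2)q_G, so π_G = (587/2 - (1/2)q_G)q_G - 79q_G.
The leader's first-order condition 429/2 - q_G = 0 yields q_G = 429/2.
Then q_W = (371 - 429/2)/2 = 313/4.
Price P = 479 - 1171/4 = 745/4.
Willow's profit: (745/4 - 108)·(313/4) - 5137 = 986.0625.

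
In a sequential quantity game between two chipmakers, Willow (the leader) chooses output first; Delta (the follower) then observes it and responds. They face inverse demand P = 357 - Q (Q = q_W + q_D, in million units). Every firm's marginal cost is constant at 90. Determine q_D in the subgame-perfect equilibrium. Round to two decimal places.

66.75

The follower Delta best-responds to any q_W: π_D = (357 - Q)q_D - 90q_D.
∂π_D/∂q_D = 267 - q_W - 2q_D = 0 gives the reaction function q_D = (267 - q_W)/2.
The leader anticipates this reaction. Substituting into P = 357 - Q gives P = 447/2 - (1/2)q_W, so π_W = (447/2 - (1/2)q_W)q_W - 90q_W.
Leader FOC: 267/2 - q_W = 0, so q_W = 267/2.
Then q_D = (267 - 267/2)/2 = 267/4.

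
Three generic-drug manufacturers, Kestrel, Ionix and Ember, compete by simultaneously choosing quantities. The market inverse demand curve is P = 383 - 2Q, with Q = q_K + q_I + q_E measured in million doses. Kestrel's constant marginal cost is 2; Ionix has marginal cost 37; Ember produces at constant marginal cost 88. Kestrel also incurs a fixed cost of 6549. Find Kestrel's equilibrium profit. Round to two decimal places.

1326.13

Kestrel's profit: π_K = (383 - 2Q)q_K - (2q_K). Setting ∂π_K/∂q_K = 0: 381 - 4q_K - 2(q_I + q_E) = 0.
Ionix's first-order condition: 346 - 4q_I - 2(q_K + q_E) = 0.
Ember's profit: π_E = (383 - 2Q)q_E - (88q_E). Setting ∂π_E/∂q_E = 0: 295 - 4q_E - 2(q_K + q_I) = 0.
Adding the 3 first-order conditions: 1022 − 8Q = 0, so Q = 511/4.
Back-substituting: q_K = (381 − 511/2)/2 = 251/4, q_I = (346 − 511/2)/2 = 181/4, q_E = (295 − 511/2)/2 = 79/4.
Price P = 383 - 2·(511/4) = 255/2.
Kestrel's profit: (255/2 - 2)·(251/4) - 6549 = 1326.1250.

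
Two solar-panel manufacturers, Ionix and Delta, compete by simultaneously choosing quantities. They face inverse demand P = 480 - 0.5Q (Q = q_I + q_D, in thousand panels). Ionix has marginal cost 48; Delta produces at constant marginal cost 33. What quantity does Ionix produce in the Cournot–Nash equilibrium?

278

Ionix's profit: π_I = (480 - 0.5Q)q_I - (48q_I). Setting ∂π_I/∂q_I = 0: 432 - q_I - (1/2)(q_D) = 0.
Delta's profit: π_D = (480 - 0.5Q)q_D - (33q_D). Setting ∂π_D/∂q_D = 0: 447 - q_D - (1/2)(q_I) = 0.
Best responses: q_I = (432 - (1/2)q_D), q_D = (447 - (1/2)q_I).
Solving the pair: q_I = 278, q_D = 308.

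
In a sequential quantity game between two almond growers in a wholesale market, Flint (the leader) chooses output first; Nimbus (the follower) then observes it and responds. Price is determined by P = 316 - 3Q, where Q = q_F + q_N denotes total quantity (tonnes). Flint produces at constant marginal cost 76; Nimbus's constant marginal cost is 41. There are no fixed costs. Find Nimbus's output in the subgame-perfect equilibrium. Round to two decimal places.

Solve by backward induction. Given q_F, the follower Nimbus maximises π_N = (316 - 3q_F - 3q_N)q_N - 41q_N.
∂π_N/∂q_N = 275 - 3q_F - 6q_N = 0 gives the reaction function q_N = (275 - 3q_F)/6.
Flint substitutes q_N(q_F) into its own profit: π_F = q_F(316 - 3q_F - (275 - 3q_F)/2) - 76q_F = (357/2 - (3/2)q_F)q_F - 76q_F.
Maximising: ∂π_F/∂q_F = 205/2 - 3q_F = 0, giving q_F = 205/6.
Then q_N = (275 - 3·(205/6))/6 = 115/4.

28.75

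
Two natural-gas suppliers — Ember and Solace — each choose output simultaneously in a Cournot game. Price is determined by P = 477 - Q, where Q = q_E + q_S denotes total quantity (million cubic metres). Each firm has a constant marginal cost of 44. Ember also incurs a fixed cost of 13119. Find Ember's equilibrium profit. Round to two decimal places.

Each firm earns π_i = (477 - Q)q_i - 44q_i.
Setting ∂π_i/∂q_i = 0 with rivals' quantities fixed: 433 - 2q_i - q_j = 0.
By symmetry each firm produces the same amount; substituting q_j = q_i yields q_i = 433/3.
Price P = 477 - 866/3 = 565/3.
Ember's profit: (565/3 - 44)·(433/3) - 13119 = 7713.1111.

7713.11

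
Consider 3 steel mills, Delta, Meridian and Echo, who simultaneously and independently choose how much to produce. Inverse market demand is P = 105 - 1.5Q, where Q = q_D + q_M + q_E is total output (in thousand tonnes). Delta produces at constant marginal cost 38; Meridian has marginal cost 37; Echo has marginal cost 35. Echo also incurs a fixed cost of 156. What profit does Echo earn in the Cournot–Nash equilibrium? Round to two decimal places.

Delta's profit: π_D = (105 - 1.5Q)q_D - (38q_D). Setting ∂π_D/∂q_D = 0: 67 - 3q_D - (3/2)(q_M + q_E) = 0.
Meridian's first-order condition: 68 - 3q_M - (3/2)(q_D + q_E) = 0.
Echo's first-order condition: 70 - 3q_E - (3/2)(q_D + q_M) = 0.
Adding the 3 first-order conditions: 205 − 6Q = 0, so Q = 205/6.
Back-substituting: q_D = (67 − 205/4)/(3/2) = 21/2, q_M = (68 − 205/4)/(3/2) = 67/6, q_E = (70 − 205/4)/(3/2) = 25/2.
Price P = 105 - (3/2)·(205/6) = 215/4.
Echo's profit: (215/4 - 35)·(25/2) - 156 = 627/8.

78.38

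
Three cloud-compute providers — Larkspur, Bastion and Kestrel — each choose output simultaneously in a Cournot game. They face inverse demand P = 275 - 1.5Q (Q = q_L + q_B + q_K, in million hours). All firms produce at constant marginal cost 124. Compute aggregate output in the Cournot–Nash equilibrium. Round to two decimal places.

75.50

Each firm earns π_i = (275 - 1.5Q)q_i - 124q_i.
First-order condition (treating rivals' output as given): 151 - 3q_i - (3/2)·Σ_{j≠i} q_j = 0.
With identical firms every q_j equals q_i, so Σ_{j≠i} q_j = 2q_i and 151 = 6q_i, giving q_i = 151/6.
Total output Q = 151/6 + 151/6 + 151/6 = 151/2.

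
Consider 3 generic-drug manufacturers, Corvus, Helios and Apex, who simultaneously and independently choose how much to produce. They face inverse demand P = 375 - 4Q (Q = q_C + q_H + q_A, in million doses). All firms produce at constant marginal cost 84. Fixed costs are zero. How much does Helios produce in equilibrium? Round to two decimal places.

A representative firm's profit is π_i = q_i(375 - 4Q) - 84q_i.
First-order condition (treating rivals' output as given): 291 - 8q_i - 4·Σ_{j≠i} q_j = 0.
With identical firms every q_j equals q_i, so Σ_{j≠i} q_j = 2q_i and 291 = 16q_i, giving q_i = 291/16.

18.19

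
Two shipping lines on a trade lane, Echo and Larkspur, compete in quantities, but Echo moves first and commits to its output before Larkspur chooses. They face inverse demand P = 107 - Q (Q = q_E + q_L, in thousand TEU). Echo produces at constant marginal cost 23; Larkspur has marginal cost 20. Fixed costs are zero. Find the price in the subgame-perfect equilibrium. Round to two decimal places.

43.25

Solve by backward induction. Given q_E, the follower Larkspur maximises π_L = (107 - q_E - q_L)q_L - 20q_L.
Setting the follower's marginal profit to zero, 87 - q_E - 2q_L = 0, i.e. q_L = (87 - q_E)/2.
The leader anticipates this reaction. Substituting into P = 107 - Q gives P = 127/2 - (1/2)q_E, so π_E = (127/2 - (1/2)q_E)q_E - 23q_E.
Maximising: ∂π_E/∂q_E = 81/2 - q_E = 0, giving q_E = 81/2.
Then q_L = (87 - 81/2)/2 = 93/4.
Total output Q = 255/4, so price P = 107 - 255/4 = 173/4.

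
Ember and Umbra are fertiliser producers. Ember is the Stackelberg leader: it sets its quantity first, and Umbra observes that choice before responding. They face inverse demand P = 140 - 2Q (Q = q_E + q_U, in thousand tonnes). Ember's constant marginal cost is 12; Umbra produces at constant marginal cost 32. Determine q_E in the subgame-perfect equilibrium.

37

The follower Umbra best-responds to any q_E: π_U = (140 - 2Q)q_U - 32q_U.
∂π_U/∂q_U = 108 - 2q_E - 4q_U = 0 gives the reaction function q_U = (108 - 2q_E)/4.
The leader anticipates this reaction. Substituting into P = 140 - 2Q gives P = 86 - q_E, so π_E = (86 - q_E)q_E - 12q_E.
Leader FOC: 74 - 2q_E = 0, so q_E = 37.
Then q_U = (108 - 2·37)/4 = 17/2.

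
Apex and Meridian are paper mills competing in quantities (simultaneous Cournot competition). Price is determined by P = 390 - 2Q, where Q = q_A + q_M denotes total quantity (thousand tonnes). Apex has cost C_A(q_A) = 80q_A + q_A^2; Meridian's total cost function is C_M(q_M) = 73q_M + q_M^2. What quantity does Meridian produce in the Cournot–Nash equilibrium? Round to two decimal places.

Apex's profit: π_A = (390 - 2Q)q_A - (80q_A + q_A²). Setting ∂π_A/∂q_A = 0: 310 - 6q_A - 2(q_M) = 0.
Meridian's profit: π_M = (390 - 2Q)q_M - (73q_M + q_M²). Setting ∂π_M/∂q_M = 0: 317 - 6q_M - 2(q_A) = 0.
So q_A = (310 - 2q_M)/6 and q_M = (317 - 2q_A)/6.
Solving the pair: q_A = 613/16, q_M = 641/16.

40.06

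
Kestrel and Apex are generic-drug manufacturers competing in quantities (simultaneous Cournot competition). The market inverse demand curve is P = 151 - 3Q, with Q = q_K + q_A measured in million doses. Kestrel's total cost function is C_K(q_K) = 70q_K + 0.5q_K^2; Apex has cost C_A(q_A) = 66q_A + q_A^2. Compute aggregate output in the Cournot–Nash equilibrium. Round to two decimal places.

Kestrel's profit: π_K = (151 - 3Q)q_K - (70q_K + (1/2)q_K²). Setting ∂π_K/∂q_K = 0: 81 - 7q_K - 3(q_A) = 0.
Apex's first-order condition: 85 - 8q_A - 3(q_K) = 0.
Rearranging gives the reaction functions q_K = (81 - 3q_A)/7 and q_A = (85 - 3q_K)/8.
Substituting one into the other gives q_K = 393/47 and q_A = 352/47.
Total output Q = 393/47 + 352/47 = 745/47.

15.85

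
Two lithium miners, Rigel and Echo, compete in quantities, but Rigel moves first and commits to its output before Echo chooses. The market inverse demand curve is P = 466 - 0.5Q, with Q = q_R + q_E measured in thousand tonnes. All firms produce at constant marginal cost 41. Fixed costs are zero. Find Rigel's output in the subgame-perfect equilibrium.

425

The follower Echo best-responds to any q_R: π_E = (466 - 0.5Q)q_E - 41q_E.
∂π_E/∂q_E = 425 - (1/2)q_R - q_E = 0 gives the reaction function q_E = (425 - (1/2)q_R).
Rigel substitutes q_E(q_R) into its own profit: π_R = q_R(466 - (1/2)q_R - (425 - (1/2)q_R)/2) - 41q_R = (507/2 - (1/4)q_R)q_R - 41q_R.
Leader FOC: 425/2 - (1/2)q_R = 0, so q_R = 425.
Then q_E = (425 - (1/2)·425) = 425/2.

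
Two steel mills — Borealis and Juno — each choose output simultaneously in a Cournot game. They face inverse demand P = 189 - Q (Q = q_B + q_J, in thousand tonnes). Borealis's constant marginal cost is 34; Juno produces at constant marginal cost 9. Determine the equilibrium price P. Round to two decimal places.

Borealis's profit: π_B = (189 - Q)q_B - (34q_B). Setting ∂π_B/∂q_B = 0: 155 - 2q_B - (q_J) = 0.
Juno's first-order condition: 180 - 2q_J - (q_B) = 0.
So q_B = (155 - q_J)/2 and q_J = (180 - q_B)/2.
Substituting one into the other gives q_B = 130/3 and q_J = 205/3.
Total output Q = 335/3, so price P = 189 - 335/3 = 232/3.

77.33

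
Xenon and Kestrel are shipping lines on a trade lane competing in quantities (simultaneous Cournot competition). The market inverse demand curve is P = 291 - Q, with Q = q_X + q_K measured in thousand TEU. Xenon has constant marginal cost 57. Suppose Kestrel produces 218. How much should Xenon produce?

8

With the rival's output fixed at 218, Xenon's profit is π_X = (291 - 218 - q_X)q_X - (57q_X) = (73 - q_X)q_X - (57q_X).
∂π_X/∂q_X = 16 - 2q_X = 0, so q_X = 8.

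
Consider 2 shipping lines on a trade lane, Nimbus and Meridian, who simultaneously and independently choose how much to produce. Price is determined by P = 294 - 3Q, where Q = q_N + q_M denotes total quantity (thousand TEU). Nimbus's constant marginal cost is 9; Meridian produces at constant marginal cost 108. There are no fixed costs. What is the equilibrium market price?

137

Nimbus's profit: π_N = (294 - 3Q)q_N - (9q_N). Setting ∂π_N/∂q_N = 0: 285 - 6q_N - 3(q_M) = 0.
Meridian's profit: π_M = (294 - 3Q)q_M - (108q_M). Setting ∂π_M/∂q_M = 0: 186 - 6q_M - 3(q_N) = 0.
So q_N = (285 - 3q_M)/6 and q_M = (186 - 3q_N)/6.
Substituting one into the other gives q_N = 128/3 and q_M = 29/3.
Total output Q = 157/3, so price P = 294 - 3·(157/3) = 137.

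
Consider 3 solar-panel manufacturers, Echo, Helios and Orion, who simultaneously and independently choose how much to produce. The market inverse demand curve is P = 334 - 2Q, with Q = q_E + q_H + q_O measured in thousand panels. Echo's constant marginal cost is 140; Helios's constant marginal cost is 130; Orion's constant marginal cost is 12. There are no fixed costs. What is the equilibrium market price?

154

Echo's profit: π_E = (334 - 2Q)q_E - (140q_E). Setting ∂π_E/∂q_E = 0: 194 - 4q_E - 2(q_H + q_O) = 0.
Helios's profit: π_H = (334 - 2Q)q_H - (130q_H). Setting ∂π_H/∂q_H = 0: 204 - 4q_H - 2(q_E + q_O) = 0.
Orion's profit: π_O = (334 - 2Q)q_O - (12q_O). Setting ∂π_O/∂q_O = 0: 322 - 4q_O - 2(q_E + q_H) = 0.
Summing all 3 equations gives 720 − 8Q = 0, hence Q = 90.
Back-substituting: q_E = (194 − 180)/2 = 7, q_H = (204 − 180)/2 = 12, q_O = (322 − 180)/2 = 71.
Total output Q = 90, so price P = 334 - 2·90 = 154.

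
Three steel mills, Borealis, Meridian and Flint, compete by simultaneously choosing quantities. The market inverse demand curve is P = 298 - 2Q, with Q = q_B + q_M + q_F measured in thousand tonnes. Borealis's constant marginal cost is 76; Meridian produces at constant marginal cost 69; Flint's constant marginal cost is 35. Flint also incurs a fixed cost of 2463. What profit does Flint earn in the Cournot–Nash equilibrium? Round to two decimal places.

1107.13

Borealis's profit: π_B = (298 - 2Q)q_B - (76q_B). Setting ∂π_B/∂q_B = 0: 222 - 4q_B - 2(q_M + q_F) = 0.
Meridian's first-order condition: 229 - 4q_M - 2(q_B + q_F) = 0.
Flint's first-order condition: 263 - 4q_F - 2(q_B + q_M) = 0.
Summing all 3 equations gives 714 − 8Q = 0, hence Q = 357/4.
Back-substituting: q_B = (222 − 357/2)/2 = 87/4, q_M = (229 − 357/2)/2 = 101/4, q_F = (263 − 357/2)/2 = 169/4.
Price P = 298 - 2·(357/4) = 239/2.
Flint's profit: (239/2 - 35)·(169/4) - 2463 = 1107.1250.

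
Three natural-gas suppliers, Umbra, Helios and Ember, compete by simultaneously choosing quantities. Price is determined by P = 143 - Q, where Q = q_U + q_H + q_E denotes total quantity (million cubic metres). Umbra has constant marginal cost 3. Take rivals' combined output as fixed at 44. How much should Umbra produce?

With rivals' combined output fixed at 44, Umbra's profit is π_U = (143 - 44 - q_U)q_U - (3q_U) = (99 - q_U)q_U - (3q_U).
∂π_U/∂q_U = 96 - 2q_U = 0, so q_U = 48.

48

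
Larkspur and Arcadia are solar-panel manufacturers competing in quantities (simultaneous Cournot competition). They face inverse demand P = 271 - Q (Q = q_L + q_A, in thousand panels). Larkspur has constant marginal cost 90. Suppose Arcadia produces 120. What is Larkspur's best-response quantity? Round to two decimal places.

30.50

With the rival's output fixed at 120, Larkspur's profit is π_L = (271 - 120 - q_L)q_L - (90q_L) = (151 - q_L)q_L - (90q_L).
∂π_L/∂q_L = 61 - 2q_L = 0, so q_L = 61/2.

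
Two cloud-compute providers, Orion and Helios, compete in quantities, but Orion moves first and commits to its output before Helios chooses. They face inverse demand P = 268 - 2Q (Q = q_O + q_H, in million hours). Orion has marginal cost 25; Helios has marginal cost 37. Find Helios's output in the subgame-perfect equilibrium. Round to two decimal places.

25.88

Solve by backward induction. Given q_O, the follower Helios maximises π_H = (268 - 2q_O - 2q_H)q_H - 37q_H.
∂π_H/∂q_H = 231 - 2q_O - 4q_H = 0 gives the reaction function q_H = (231 - 2q_O)/4.
The leader anticipates this reaction. Substituting into P = 268 - 2Q gives P = 305/2 - q_O, so π_O = (305/2 - q_O)q_O - 25q_O.
The leader's first-order condition 255/2 - 2q_O = 0 yields q_O = 255/4.
Then q_H = (231 - 2·(255/4))/4 = 207/8.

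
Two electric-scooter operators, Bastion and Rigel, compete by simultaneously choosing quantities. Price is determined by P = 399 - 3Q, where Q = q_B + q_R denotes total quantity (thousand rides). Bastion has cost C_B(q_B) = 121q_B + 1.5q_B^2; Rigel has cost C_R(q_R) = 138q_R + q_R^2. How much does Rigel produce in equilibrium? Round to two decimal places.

24.05

Bastion's profit: π_B = (399 - 3Q)q_B - (121q_B + (3/2)q_B²). Setting ∂π_B/∂q_B = 0: 278 - 9q_B - 3(q_R) = 0.
Rigel's profit: π_R = (399 - 3Q)q_R - (138q_R + q_R²). Setting ∂π_R/∂q_R = 0: 261 - 8q_R - 3(q_B) = 0.
Rearranging gives the reaction functions q_B = (278 - 3q_R)/9 and q_R = (261 - 3q_B)/8.
Substituting one into the other gives q_B = 1441/63 and q_R = 505/21.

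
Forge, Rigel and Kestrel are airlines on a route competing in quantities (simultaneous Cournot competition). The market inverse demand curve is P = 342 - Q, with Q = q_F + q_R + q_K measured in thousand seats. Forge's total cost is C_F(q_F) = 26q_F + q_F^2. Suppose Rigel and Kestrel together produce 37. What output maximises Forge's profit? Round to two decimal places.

69.75

With rivals' combined output fixed at 37, Forge's profit is π_F = (342 - 37 - q_F)q_F - (26q_F + q_F²) = (305 - q_F)q_F - (26q_F + q_F²).
∂π_F/∂q_F = 279 - 4q_F = 0, so q_F = 279/4.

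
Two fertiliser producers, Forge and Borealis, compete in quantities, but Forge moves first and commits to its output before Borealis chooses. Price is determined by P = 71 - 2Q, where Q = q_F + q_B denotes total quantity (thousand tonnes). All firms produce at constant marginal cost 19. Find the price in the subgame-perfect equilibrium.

32

Solve by backward induction. Given q_F, the follower Borealis maximises π_B = (71 - 2q_F - 2q_B)q_B - 19q_B.
Follower FOC: 52 - 2q_F - 4q_B = 0, so q_B(q_F) = (52 - 2q_F)/4.
The leader anticipates this reaction. Substituting into P = 71 - 2Q gives P = 45 - q_F, so π_F = (45 - q_F)q_F - 19q_F.
The leader's first-order condition 26 - 2q_F = 0 yields q_F = 13.
Then q_B = (52 - 2·13)/4 = 13/2.
Total output Q = 39/2, so price P = 71 - 2·(39/2) = 32.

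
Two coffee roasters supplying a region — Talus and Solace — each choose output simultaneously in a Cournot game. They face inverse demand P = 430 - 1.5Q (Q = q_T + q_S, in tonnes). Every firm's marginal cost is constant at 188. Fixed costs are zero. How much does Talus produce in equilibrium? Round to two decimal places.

53.78

A representative firm's profit is π_i = q_i(430 - 1.5Q) - 188q_i.
Setting ∂π_i/∂q_i = 0 with rivals' quantities fixed: 242 - 3q_i - (3/2)q_j = 0.
By symmetry each firm produces the same amount; substituting q_j = q_i yields q_i = 242/(9/2) = 484/9.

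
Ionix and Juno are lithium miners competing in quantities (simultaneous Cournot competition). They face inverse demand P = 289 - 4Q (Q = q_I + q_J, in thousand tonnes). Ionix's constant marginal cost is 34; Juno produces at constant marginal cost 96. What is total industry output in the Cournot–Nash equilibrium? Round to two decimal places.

Ionix's profit: π_I = (289 - 4Q)q_I - (34q_I). Setting ∂π_I/∂q_I = 0: 255 - 8q_I - 4(q_J) = 0.
Juno's first-order condition: 193 - 8q_J - 4(q_I) = 0.
Best responses: q_I = (255 - 4q_J)/8, q_J = (193 - 4q_I)/8.
Substituting one into the other gives q_I = 317/12 and q_J = 131/12.
Total output Q = 317/12 + 131/12 = 112/3.

37.33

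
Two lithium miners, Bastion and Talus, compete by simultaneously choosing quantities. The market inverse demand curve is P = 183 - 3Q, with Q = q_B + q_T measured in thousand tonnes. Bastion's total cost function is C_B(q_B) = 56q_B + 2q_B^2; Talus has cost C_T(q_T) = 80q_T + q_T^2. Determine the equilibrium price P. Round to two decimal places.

125.70

Bastion's profit: π_B = (183 - 3Q)q_B - (56q_B + 2q_B²). Setting ∂π_B/∂q_B = 0: 127 - 10q_B - 3(q_T) = 0.
Talus's first-order condition: 103 - 8q_T - 3(q_B) = 0.
So q_B = (127 - 3q_T)/10 and q_T = (103 - 3q_B)/8.
Solving the pair: q_B = 707/71, q_T = 649/71.
Total output Q = 1356/71, so price P = 183 - 3·(1356/71) = 125.7042.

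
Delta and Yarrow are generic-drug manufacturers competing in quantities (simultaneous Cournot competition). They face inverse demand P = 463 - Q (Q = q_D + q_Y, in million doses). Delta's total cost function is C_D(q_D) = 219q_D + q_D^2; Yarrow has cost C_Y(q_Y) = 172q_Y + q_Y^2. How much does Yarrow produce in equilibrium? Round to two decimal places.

61.33

Delta's profit: π_D = (463 - Q)q_D - (219q_D + q_D²). Setting ∂π_D/∂q_D = 0: 244 - 4q_D - (q_Y) = 0.
Yarrow's profit: π_Y = (463 - Q)q_Y - (172q_Y + q_Y²). Setting ∂π_Y/∂q_Y = 0: 291 - 4q_Y - (q_D) = 0.
Best responses: q_D = (244 - q_Y)/4, q_Y = (291 - q_D)/4.
Substituting one into the other gives q_D = 137/3 and q_Y = 184/3.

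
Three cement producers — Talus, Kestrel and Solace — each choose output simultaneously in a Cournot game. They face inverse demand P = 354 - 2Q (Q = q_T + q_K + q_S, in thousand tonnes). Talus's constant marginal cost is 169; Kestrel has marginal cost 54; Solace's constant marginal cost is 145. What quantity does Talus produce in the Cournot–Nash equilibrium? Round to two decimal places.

5.75

Talus's profit: π_T = (354 - 2Q)q_T - (169q_T). Setting ∂π_T/∂q_T = 0: 185 - 4q_T - 2(q_K + q_S) = 0.
Kestrel's profit: π_K = (354 - 2Q)q_K - (54q_K). Setting ∂π_K/∂q_K = 0: 300 - 4q_K - 2(q_T + q_S) = 0.
Solace's profit: π_S = (354 - 2Q)q_S - (145q_S). Setting ∂π_S/∂q_S = 0: 209 - 4q_S - 2(q_T + q_K) = 0.
Adding the 3 first-order conditions: 694 − 8Q = 0, so Q = 347/4.
Back-substituting: q_T = (185 − 347/2)/2 = 23/4, q_K = (300 − 347/2)/2 = 253/4, q_S = (209 − 347/2)/2 = 71/4.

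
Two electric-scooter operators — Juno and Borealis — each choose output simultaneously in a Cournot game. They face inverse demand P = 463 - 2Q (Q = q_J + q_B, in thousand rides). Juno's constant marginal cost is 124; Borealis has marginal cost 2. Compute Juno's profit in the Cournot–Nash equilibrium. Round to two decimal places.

2616.06

Juno's profit: π_J = (463 - 2Q)q_J - (124q_J). Setting ∂π_J/∂q_J = 0: 339 - 4q_J - 2(q_B) = 0.
Borealis's first-order condition: 461 - 4q_B - 2(q_J) = 0.
Best responses: q_J = (339 - 2q_B)/4, q_B = (461 - 2q_J)/4.
Solving the pair: q_J = 217/6, q_B = 583/6.
Price P = 463 - 2·(400/3) = 589/3.
Juno's profit: (589/3 - 124)·(217/6) = 2616.0556.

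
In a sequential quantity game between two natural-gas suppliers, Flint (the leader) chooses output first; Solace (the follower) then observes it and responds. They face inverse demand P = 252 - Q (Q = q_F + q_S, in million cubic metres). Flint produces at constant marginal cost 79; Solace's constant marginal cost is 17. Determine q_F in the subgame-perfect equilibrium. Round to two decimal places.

The follower Solace best-responds to any q_F: π_S = (252 - Q)q_S - 17q_S.
Follower FOC: 235 - q_F - 2q_S = 0, so q_S(q_F) = (235 - q_F)/2.
Flint substitutes q_S(q_F) into its own profit: π_F = q_F(252 - q_F - (235 - q_F)/2) - 79q_F = (269/2 - (1/2)q_F)q_F - 79q_F.
Maximising: ∂π_F/∂q_F = 111/2 - q_F = 0, giving q_F = 111/2.
Then q_S = (235 - 111/2)/2 = 359/4.

55.50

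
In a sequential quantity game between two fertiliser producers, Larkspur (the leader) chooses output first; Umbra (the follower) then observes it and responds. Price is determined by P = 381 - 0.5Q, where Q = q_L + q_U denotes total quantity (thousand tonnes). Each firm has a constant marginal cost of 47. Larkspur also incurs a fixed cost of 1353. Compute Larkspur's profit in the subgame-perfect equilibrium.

26536

The follower Umbra best-responds to any q_L: π_U = (381 - 0.5Q)q_U - 47q_U.
Follower FOC: 334 - (1/2)q_L - q_U = 0, so q_U(q_L) = (334 - (1/2)q_L).
The leader anticipates this reaction. Substituting into P = 381 - 0.5Q gives P = 214 - (1/4)q_L, so π_L = (214 - (1/4)q_L)q_L - 47q_L.
Maximising: ∂π_L/∂q_L = 167 - (1/2)q_L = 0, giving q_L = 334.
Then q_U = (334 - (1/2)·334) = 167.
Price P = 381 - (1/2)·501 = 261/2.
Larkspur's profit: (261/2 - 47)·334 - 1353 = 26536.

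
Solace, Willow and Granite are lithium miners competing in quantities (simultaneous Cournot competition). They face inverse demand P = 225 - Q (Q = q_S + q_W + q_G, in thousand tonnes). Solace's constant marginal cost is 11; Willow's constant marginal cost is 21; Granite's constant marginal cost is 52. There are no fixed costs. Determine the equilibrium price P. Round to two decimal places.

77.25

Solace's profit: π_S = (225 - Q)q_S - (11q_S). Setting ∂π_S/∂q_S = 0: 214 - 2q_S - (q_W + q_G) = 0.
Willow's first-order condition: 204 - 2q_W - (q_S + q_G) = 0.
Granite's first-order condition: 173 - 2q_G - (q_S + q_W) = 0.
Adding the 3 first-order conditions: 591 − 4Q = 0, so Q = 591/4.
Back-substituting: q_S = (214 − 591/4) = 265/4, q_W = (204 − 591/4) = 225/4, q_G = (173 − 591/4) = 101/4.
Total output Q = 591/4, so price P = 225 - 591/4 = 309/4.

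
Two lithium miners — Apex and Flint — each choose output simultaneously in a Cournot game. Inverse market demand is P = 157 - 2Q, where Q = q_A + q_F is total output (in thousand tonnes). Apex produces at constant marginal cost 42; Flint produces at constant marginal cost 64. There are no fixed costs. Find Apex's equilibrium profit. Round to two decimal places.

Apex's profit: π_A = (157 - 2Q)q_A - (42q_A). Setting ∂π_A/∂q_A = 0: 115 - 4q_A - 2(q_F) = 0.
Flint's first-order condition: 93 - 4q_F - 2(q_A) = 0.
So q_A = (115 - 2q_F)/4 and q_F = (93 - 2q_A)/4.
Solving the pair: q_A = 137/6, q_F = 71/6.
Price P = 157 - 2·(104/3) = 263/3.
Apex's profit: (263/3 - 42)·(137/6) = 1042.7222.

1042.72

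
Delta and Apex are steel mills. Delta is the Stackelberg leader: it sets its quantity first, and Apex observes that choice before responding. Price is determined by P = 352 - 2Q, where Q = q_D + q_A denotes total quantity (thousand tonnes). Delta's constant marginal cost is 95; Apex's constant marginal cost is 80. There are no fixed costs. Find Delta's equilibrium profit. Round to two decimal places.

Solve by backward induction. Given q_D, the follower Apex maximises π_A = (352 - 2q_D - 2q_A)q_A - 80q_A.
Setting the follower's marginal profit to zero, 272 - 2q_D - 4q_A = 0, i.e. q_A = (272 - 2q_D)/4.
The leader anticipates this reaction. Substituting into P = 352 - 2Q gives P = 216 - q_D, so π_D = (216 - q_D)q_D - 95q_D.
Leader FOC: 121 - 2q_D = 0, so q_D = 121/2.
Then q_A = (272 - 2·(121/2))/4 = 151/4.
Price P = 352 - 2·(393/4) = 311/2.
Delta's profit: (311/2 - 95)·(121/2) = 3660.2500.

3660.25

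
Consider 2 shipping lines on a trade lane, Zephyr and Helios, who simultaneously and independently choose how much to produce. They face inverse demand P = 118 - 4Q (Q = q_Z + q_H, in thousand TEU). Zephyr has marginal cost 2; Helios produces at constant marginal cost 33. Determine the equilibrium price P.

Zephyr's profit: π_Z = (118 - 4Q)q_Z - (2q_Z). Setting ∂π_Z/∂q_Z = 0: 116 - 8q_Z - 4(q_H) = 0.
Helios's profit: π_H = (118 - 4Q)q_H - (33q_H). Setting ∂π_H/∂q_H = 0: 85 - 8q_H - 4(q_Z) = 0.
So q_Z = (116 - 4q_H)/8 and q_H = (85 - 4q_Z)/8.
Substituting one into the other gives q_Z = 49/4 and q_H = 9/2.
Total output Q = 67/4, so price P = 118 - 4·(67/4) = 51.

51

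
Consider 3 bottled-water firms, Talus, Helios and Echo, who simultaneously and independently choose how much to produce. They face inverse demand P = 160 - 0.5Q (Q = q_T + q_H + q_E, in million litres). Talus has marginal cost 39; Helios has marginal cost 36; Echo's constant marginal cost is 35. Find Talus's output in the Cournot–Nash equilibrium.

Talus's profit: π_T = (160 - 0.5Q)q_T - (39q_T). Setting ∂π_T/∂q_T = 0: 121 - q_T - (1/2)(q_H + q_E) = 0.
Helios's profit: π_H = (160 - 0.5Q)q_H - (36q_H). Setting ∂π_H/∂q_H = 0: 124 - q_H - (1/2)(q_T + q_E) = 0.
Echo's first-order condition: 125 - q_E - (1/2)(q_T + q_H) = 0.
Summing all 3 equations gives 370 − 2Q = 0, hence Q = 185.
Back-substituting: q_T = (121 − 185/2)/(1/2) = 57, q_H = (124 − 185/2)/(1/2) = 63, q_E = (125 − 185/2)/(1/2) = 65.

57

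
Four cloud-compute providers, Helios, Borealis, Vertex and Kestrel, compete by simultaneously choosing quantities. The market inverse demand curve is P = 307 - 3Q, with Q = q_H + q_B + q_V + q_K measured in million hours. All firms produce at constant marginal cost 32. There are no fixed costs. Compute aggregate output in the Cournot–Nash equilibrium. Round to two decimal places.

73.33

A representative firm's profit is π_i = q_i(307 - 3Q) - 32q_i.
Setting ∂π_i/∂q_i = 0 with rivals' quantities fixed: 275 - 6q_i - 3·Σ_{j≠i} q_j = 0.
By symmetry each firm produces the same amount; substituting Σ_{j≠i} q_j = 3q_i yields q_i = 275/15 = 55/3.
Total output Q = 55/3 + 55/3 + 55/3 + 55/3 = 220/3.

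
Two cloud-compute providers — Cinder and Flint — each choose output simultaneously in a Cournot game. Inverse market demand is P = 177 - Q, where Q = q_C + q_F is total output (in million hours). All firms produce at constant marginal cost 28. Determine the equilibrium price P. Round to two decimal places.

77.67

A representative firm's profit is π_i = q_i(177 - Q) - 28q_i.
Setting ∂π_i/∂q_i = 0 with rivals' quantities fixed: 149 - 2q_i - q_j = 0.
With identical firms every q_j equals q_i, so q_j = q_i and 149 = 3q_i, giving q_i = 149/3.
Total output Q = 298/3, so price P = 177 - 298/3 = 233/3.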